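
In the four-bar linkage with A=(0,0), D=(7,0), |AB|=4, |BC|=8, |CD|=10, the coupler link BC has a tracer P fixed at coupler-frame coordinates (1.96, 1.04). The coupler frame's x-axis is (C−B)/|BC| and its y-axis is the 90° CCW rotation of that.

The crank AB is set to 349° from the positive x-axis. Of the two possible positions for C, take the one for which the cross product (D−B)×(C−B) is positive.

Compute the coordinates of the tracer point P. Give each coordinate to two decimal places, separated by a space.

1.81 -0.10

A=(0,0), D=(7.00,0)
B = A + 4.00·(cos349°, sin349°) = (3.9265, -0.7632)
|BD| = 3.1668
circle(B,8.00) ∩ circle(D,10.00): a=-4.1005, h=6.8692
  candidates: C₊=(-1.7086,4.9152) cross=21.754; C₋=(1.6024,-8.4182) cross=-21.754
  mode + wants cross > 0 → take C=(-1.7086,4.9152) (cross=21.754)
ex = (C−B)/|BC| = (-0.7044,0.7098); ey = (-0.7098,-0.7044)
P = B + 1.96·ex + 1.04·ey = (1.8077,-0.1046)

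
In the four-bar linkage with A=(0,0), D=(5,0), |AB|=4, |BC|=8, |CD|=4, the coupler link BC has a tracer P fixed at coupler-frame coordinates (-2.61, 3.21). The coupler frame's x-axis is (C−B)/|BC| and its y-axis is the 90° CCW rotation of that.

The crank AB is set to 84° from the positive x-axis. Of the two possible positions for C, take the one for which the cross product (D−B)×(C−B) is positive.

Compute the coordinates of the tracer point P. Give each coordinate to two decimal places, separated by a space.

-1.48 7.66

A=(0,0), D=(5.00,0)
B = A + 4.00·(cos84°, sin84°) = (0.4181, 3.9781)
|BD| = 6.0679
circle(B,8.00) ∩ circle(D,4.00): a=6.9892, h=3.8924
  candidates: C₊=(8.2476,2.3352) cross=23.619; C₋=(3.1438,-3.5432) cross=-23.619
  mode + wants cross > 0 → take C=(8.2476,2.3352) (cross=23.619)
ex = (C−B)/|BC| = (0.9787,-0.2054); ey = (0.2054,0.9787)
P = B + -2.61·ex + 3.21·ey = (-1.4770,7.6557)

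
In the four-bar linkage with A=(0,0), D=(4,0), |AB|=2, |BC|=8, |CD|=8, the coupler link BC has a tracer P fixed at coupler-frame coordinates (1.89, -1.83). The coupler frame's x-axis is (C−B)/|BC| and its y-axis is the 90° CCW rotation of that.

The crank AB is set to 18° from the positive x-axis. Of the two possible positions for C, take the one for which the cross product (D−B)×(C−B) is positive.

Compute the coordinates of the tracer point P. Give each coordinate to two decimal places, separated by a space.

4.35 1.59

A=(0,0), D=(4.00,0)
B = A + 2.00·(cos18°, sin18°) = (1.9021, 0.6180)
|BD| = 2.1870
circle(B,8.00) ∩ circle(D,8.00): a=1.0935, h=7.9249
  candidates: C₊=(5.1906,7.9109) cross=17.332; C₋=(0.7116,-7.2929) cross=-17.332
  mode + wants cross > 0 → take C=(5.1906,7.9109) (cross=17.332)
ex = (C−B)/|BC| = (0.4111,0.9116); ey = (-0.9116,0.4111)
P = B + 1.89·ex + -1.83·ey = (4.3473,1.5887)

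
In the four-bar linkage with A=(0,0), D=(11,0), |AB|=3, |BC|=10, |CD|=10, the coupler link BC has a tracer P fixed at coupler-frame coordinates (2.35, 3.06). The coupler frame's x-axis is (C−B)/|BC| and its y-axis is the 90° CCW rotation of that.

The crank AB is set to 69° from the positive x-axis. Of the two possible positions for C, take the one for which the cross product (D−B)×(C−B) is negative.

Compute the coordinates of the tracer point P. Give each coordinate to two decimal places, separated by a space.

A=(0,0), D=(11.00,0)
B = A + 3.00·(cos69°, sin69°) = (1.0751, 2.8007)
|BD| = 10.3125
circle(B,10.00) ∩ circle(D,10.00): a=5.1563, h=8.5681
  candidates: C₊=(8.3645,9.6465) cross=88.359; C₋=(3.7106,-6.8457) cross=-88.359
  mode - wants cross < 0 → take C=(3.7106,-6.8457) (cross=-88.359)
ex = (C−B)/|BC| = (0.2635,-0.9646); ey = (0.9646,0.2635)
P = B + 2.35·ex + 3.06·ey = (4.6463,1.3403)

4.65 1.34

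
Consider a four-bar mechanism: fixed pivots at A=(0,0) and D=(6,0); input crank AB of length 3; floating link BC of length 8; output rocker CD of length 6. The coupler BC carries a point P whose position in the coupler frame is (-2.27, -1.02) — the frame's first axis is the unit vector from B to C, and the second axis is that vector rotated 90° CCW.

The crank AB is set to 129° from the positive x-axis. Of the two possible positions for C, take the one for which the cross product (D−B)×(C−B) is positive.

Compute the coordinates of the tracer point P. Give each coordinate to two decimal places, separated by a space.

-3.45 0.39

A=(0,0), D=(6.00,0)
B = A + 3.00·(cos129°, sin129°) = (-1.8880, 2.3314)
|BD| = 8.2253
circle(B,8.00) ∩ circle(D,6.00): a=5.8147, h=5.4945
  candidates: C₊=(5.2457,5.9524) cross=45.194; C₋=(2.1309,-4.5858) cross=-45.194
  mode + wants cross > 0 → take C=(5.2457,5.9524) (cross=45.194)
ex = (C−B)/|BC| = (0.8917,0.4526); ey = (-0.4526,0.8917)
P = B + -2.27·ex + -1.02·ey = (-3.4505,0.3945)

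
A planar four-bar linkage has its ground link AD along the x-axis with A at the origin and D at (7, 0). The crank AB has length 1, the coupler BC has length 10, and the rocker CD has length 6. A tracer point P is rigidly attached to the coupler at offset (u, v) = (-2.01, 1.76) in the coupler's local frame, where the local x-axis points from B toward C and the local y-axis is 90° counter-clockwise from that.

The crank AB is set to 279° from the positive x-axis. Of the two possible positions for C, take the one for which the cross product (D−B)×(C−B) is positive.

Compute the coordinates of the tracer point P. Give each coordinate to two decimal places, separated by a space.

A=(0,0), D=(7.00,0)
B = A + 1.00·(cos279°, sin279°) = (0.1564, -0.9877)
|BD| = 6.9145
circle(B,10.00) ∩ circle(D,6.00): a=8.0852, h=5.8847
  candidates: C₊=(7.3181,5.9916) cross=40.689; C₋=(8.9993,-5.6571) cross=-40.689
  mode + wants cross > 0 → take C=(7.3181,5.9916) (cross=40.689)
ex = (C−B)/|BC| = (0.7162,0.6979); ey = (-0.6979,0.7162)
P = B + -2.01·ex + 1.76·ey = (-2.5114,-1.1301)

-2.51 -1.13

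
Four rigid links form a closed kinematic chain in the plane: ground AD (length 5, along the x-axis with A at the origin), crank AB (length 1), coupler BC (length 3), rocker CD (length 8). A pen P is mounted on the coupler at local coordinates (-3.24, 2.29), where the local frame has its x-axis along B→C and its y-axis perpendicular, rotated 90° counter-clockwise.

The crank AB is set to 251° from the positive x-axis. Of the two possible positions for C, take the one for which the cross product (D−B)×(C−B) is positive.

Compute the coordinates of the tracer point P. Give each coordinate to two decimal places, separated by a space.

A=(0,0), D=(5.00,0)
B = A + 1.00·(cos251°, sin251°) = (-0.3256, -0.9455)
|BD| = 5.4089
circle(B,3.00) ∩ circle(D,8.00): a=-2.3798, h=1.8266
  candidates: C₊=(-2.9881,0.4369) cross=9.880; C₋=(-2.3495,-3.1600) cross=-9.880
  mode + wants cross > 0 → take C=(-2.9881,0.4369) (cross=9.880)
ex = (C−B)/|BC| = (-0.8875,0.4608); ey = (-0.4608,-0.8875)
P = B + -3.24·ex + 2.29·ey = (1.4947,-4.4709)

1.49 -4.47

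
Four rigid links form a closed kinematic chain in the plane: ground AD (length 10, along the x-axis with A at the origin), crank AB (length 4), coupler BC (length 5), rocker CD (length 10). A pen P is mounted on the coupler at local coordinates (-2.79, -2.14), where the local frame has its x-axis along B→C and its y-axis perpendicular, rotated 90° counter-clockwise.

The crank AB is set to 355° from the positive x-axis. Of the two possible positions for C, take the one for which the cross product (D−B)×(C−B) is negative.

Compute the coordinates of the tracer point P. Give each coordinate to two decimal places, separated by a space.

3.93 3.17

A=(0,0), D=(10.00,0)
B = A + 4.00·(cos355°, sin355°) = (3.9848, -0.3486)
|BD| = 6.0253
circle(B,5.00) ∩ circle(D,10.00): a=-3.2111, h=3.8326
  candidates: C₊=(0.5573,3.2918) cross=23.093; C₋=(1.0008,-4.3606) cross=-23.093
  mode - wants cross < 0 → take C=(1.0008,-4.3606) (cross=-23.093)
ex = (C−B)/|BC| = (-0.5968,-0.8024); ey = (0.8024,-0.5968)
P = B + -2.79·ex + -2.14·ey = (3.9327,3.1672)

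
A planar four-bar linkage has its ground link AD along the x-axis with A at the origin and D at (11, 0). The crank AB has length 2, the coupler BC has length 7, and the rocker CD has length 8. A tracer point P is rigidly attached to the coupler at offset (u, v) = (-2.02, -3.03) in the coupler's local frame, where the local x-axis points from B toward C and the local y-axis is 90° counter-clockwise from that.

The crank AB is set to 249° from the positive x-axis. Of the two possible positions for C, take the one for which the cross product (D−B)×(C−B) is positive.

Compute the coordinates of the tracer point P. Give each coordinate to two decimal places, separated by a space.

0.30 -5.37

A=(0,0), D=(11.00,0)
B = A + 2.00·(cos249°, sin249°) = (-0.7167, -1.8672)
|BD| = 11.8646
circle(B,7.00) ∩ circle(D,8.00): a=5.3002, h=4.5726
  candidates: C₊=(3.7978,3.4825) cross=54.252; C₋=(5.2370,-5.5486) cross=-54.252
  mode + wants cross > 0 → take C=(3.7978,3.4825) (cross=54.252)
ex = (C−B)/|BC| = (0.6449,0.7642); ey = (-0.7642,0.6449)
P = B + -2.02·ex + -3.03·ey = (0.2962,-5.3651)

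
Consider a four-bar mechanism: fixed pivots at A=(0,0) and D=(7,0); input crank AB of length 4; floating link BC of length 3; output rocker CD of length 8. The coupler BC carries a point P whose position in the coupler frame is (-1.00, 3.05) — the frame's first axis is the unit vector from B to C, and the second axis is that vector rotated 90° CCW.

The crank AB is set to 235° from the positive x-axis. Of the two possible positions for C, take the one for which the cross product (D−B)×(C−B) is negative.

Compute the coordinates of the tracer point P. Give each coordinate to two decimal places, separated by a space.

-1.90 -0.09

A=(0,0), D=(7.00,0)
B = A + 4.00·(cos235°, sin235°) = (-2.2943, -3.2766)
|BD| = 9.8550
circle(B,3.00) ∩ circle(D,8.00): a=2.1370, h=2.1055
  candidates: C₊=(-0.9789,-0.5804) cross=20.750; C₋=(0.4212,-4.5518) cross=-20.750
  mode - wants cross < 0 → take C=(0.4212,-4.5518) (cross=-20.750)
ex = (C−B)/|BC| = (0.9052,-0.4251); ey = (0.4251,0.9052)
P = B + -1.00·ex + 3.05·ey = (-1.9030,-0.0908)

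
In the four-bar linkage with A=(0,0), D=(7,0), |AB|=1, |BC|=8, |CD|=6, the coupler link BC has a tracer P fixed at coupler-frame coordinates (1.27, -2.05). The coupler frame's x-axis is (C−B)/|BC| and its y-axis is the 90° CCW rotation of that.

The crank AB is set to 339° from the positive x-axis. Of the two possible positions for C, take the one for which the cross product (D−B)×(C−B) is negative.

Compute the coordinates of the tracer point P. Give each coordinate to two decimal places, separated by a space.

A=(0,0), D=(7.00,0)
B = A + 1.00·(cos339°, sin339°) = (0.9336, -0.3584)
|BD| = 6.0770
circle(B,8.00) ∩ circle(D,6.00): a=5.3423, h=5.9548
  candidates: C₊=(5.9154,5.9012) cross=36.188; C₋=(6.6177,-5.9878) cross=-36.188
  mode - wants cross < 0 → take C=(6.6177,-5.9878) (cross=-36.188)
ex = (C−B)/|BC| = (0.7105,-0.7037); ey = (0.7037,0.7105)
P = B + 1.27·ex + -2.05·ey = (0.3934,-2.7086)

0.39 -2.71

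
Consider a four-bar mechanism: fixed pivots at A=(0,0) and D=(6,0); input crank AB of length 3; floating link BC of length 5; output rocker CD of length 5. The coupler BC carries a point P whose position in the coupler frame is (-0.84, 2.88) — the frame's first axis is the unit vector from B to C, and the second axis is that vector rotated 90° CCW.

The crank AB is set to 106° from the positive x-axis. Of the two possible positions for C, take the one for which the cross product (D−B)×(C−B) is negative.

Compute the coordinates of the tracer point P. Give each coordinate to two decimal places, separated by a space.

A=(0,0), D=(6.00,0)
B = A + 3.00·(cos106°, sin106°) = (-0.8269, 2.8838)
|BD| = 7.4110
circle(B,5.00) ∩ circle(D,5.00): a=3.7055, h=3.3570
  candidates: C₊=(3.8928,4.5343) cross=24.879; C₋=(1.2803,-1.6505) cross=-24.879
  mode - wants cross < 0 → take C=(1.2803,-1.6505) (cross=-24.879)
ex = (C−B)/|BC| = (0.4214,-0.9069); ey = (0.9069,0.4214)
P = B + -0.84·ex + 2.88·ey = (1.4308,4.8593)

1.43 4.86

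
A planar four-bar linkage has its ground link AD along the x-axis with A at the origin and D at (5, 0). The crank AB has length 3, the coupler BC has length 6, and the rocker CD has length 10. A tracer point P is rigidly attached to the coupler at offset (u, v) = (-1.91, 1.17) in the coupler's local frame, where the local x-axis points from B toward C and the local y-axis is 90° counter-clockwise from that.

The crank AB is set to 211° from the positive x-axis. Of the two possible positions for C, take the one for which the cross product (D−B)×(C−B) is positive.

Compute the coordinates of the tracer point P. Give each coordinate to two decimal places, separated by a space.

-3.24 -3.68

A=(0,0), D=(5.00,0)
B = A + 3.00·(cos211°, sin211°) = (-2.5715, -1.5451)
|BD| = 7.7275
circle(B,6.00) ∩ circle(D,10.00): a=-0.2773, h=5.9936
  candidates: C₊=(-4.0416,4.2720) cross=46.316; C₋=(-1.6447,-7.4731) cross=-46.316
  mode + wants cross > 0 → take C=(-4.0416,4.2720) (cross=46.316)
ex = (C−B)/|BC| = (-0.2450,0.9695); ey = (-0.9695,-0.2450)
P = B + -1.91·ex + 1.17·ey = (-3.2379,-3.6836)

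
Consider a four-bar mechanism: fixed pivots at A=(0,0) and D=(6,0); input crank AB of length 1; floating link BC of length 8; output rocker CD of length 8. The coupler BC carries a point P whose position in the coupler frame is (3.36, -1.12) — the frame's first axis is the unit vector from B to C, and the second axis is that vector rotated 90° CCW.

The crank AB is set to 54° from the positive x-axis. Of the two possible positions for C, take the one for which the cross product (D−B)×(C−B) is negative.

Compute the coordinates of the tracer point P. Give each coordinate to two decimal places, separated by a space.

0.16 -2.71

A=(0,0), D=(6.00,0)
B = A + 1.00·(cos54°, sin54°) = (0.5878, 0.8090)
|BD| = 5.4723
circle(B,8.00) ∩ circle(D,8.00): a=2.7362, h=7.5175
  candidates: C₊=(4.4053,7.8394) cross=41.139; C₋=(2.1825,-7.0304) cross=-41.139
  mode - wants cross < 0 → take C=(2.1825,-7.0304) (cross=-41.139)
ex = (C−B)/|BC| = (0.1993,-0.9799); ey = (0.9799,0.1993)
P = B + 3.36·ex + -1.12·ey = (0.1601,-2.7068)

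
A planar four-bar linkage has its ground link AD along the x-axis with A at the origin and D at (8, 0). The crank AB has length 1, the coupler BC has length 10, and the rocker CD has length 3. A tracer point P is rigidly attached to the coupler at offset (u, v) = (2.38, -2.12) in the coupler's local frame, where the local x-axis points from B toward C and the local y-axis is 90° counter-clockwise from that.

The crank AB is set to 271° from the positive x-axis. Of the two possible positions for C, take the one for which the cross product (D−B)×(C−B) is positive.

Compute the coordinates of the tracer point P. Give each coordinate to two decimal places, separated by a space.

A=(0,0), D=(8.00,0)
B = A + 1.00·(cos271°, sin271°) = (0.0175, -0.9998)
|BD| = 8.0449
circle(B,10.00) ∩ circle(D,3.00): a=9.6782, h=2.5164
  candidates: C₊=(9.3079,2.6999) cross=20.244; C₋=(9.9334,-2.2939) cross=-20.244
  mode + wants cross > 0 → take C=(9.3079,2.6999) (cross=20.244)
ex = (C−B)/|BC| = (0.9290,0.3700); ey = (-0.3700,0.9290)
P = B + 2.38·ex + -2.12·ey = (3.0129,-2.0889)

3.01 -2.09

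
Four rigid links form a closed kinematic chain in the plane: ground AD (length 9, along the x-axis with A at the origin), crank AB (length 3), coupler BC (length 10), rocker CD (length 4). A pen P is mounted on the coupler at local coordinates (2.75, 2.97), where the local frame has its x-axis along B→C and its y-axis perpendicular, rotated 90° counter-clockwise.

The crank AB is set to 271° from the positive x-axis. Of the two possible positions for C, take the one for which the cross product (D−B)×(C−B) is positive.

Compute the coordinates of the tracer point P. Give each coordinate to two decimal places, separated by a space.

0.10 1.05

A=(0,0), D=(9.00,0)
B = A + 3.00·(cos271°, sin271°) = (0.0524, -2.9995)
|BD| = 9.4370
circle(B,10.00) ∩ circle(D,4.00): a=9.1691, h=3.9910
  candidates: C₊=(7.4774,3.6989) cross=37.663; C₋=(10.0145,-3.8692) cross=-37.663
  mode + wants cross > 0 → take C=(7.4774,3.6989) (cross=37.663)
ex = (C−B)/|BC| = (0.7425,0.6698); ey = (-0.6698,0.7425)
P = B + 2.75·ex + 2.97·ey = (0.1048,1.0478)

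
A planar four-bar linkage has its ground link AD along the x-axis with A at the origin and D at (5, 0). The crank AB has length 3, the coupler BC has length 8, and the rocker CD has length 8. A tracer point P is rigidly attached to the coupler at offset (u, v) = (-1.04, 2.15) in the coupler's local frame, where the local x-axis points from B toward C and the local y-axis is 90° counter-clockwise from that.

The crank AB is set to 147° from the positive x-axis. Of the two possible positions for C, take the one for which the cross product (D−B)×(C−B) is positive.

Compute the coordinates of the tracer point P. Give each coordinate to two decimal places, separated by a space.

A=(0,0), D=(5.00,0)
B = A + 3.00·(cos147°, sin147°) = (-2.5160, 1.6339)
|BD| = 7.6916
circle(B,8.00) ∩ circle(D,8.00): a=3.8458, h=7.0150
  candidates: C₊=(2.7322,7.6718) cross=53.956; C₋=(-0.2482,-6.0379) cross=-53.956
  mode + wants cross > 0 → take C=(2.7322,7.6718) (cross=53.956)
ex = (C−B)/|BC| = (0.6560,0.7547); ey = (-0.7547,0.6560)
P = B + -1.04·ex + 2.15·ey = (-4.8210,2.2594)

-4.82 2.26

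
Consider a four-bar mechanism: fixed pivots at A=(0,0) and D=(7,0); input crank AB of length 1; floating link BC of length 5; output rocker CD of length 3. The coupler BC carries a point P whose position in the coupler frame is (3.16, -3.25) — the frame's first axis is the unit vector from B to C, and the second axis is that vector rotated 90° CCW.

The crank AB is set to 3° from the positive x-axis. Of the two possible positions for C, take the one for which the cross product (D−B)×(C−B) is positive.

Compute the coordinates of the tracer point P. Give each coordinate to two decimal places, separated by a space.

A=(0,0), D=(7.00,0)
B = A + 1.00·(cos3°, sin3°) = (0.9986, 0.0523)
|BD| = 6.0016
circle(B,5.00) ∩ circle(D,3.00): a=4.3338, h=2.4937
  candidates: C₊=(5.3540,2.5081) cross=14.966; C₋=(5.3105,-2.4790) cross=-14.966
  mode + wants cross > 0 → take C=(5.3540,2.5081) (cross=14.966)
ex = (C−B)/|BC| = (0.8711,0.4912); ey = (-0.4912,0.8711)
P = B + 3.16·ex + -3.25·ey = (5.3475,-1.2266)

5.35 -1.23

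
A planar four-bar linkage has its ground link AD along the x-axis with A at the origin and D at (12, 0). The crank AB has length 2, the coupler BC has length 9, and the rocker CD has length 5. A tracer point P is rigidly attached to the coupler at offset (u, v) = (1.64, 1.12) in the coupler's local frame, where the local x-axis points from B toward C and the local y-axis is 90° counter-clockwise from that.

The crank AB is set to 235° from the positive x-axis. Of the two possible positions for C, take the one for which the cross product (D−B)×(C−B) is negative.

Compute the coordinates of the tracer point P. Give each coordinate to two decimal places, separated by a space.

0.61 -0.72

A=(0,0), D=(12.00,0)
B = A + 2.00·(cos235°, sin235°) = (-1.1472, -1.6383)
|BD| = 13.2488
circle(B,9.00) ∩ circle(D,5.00): a=8.7378, h=2.1565
  candidates: C₊=(7.2569,1.5822) cross=28.572; C₋=(7.7903,-2.6978) cross=-28.572
  mode - wants cross < 0 → take C=(7.7903,-2.6978) (cross=-28.572)
ex = (C−B)/|BC| = (0.9930,-0.1177); ey = (0.1177,0.9930)
P = B + 1.64·ex + 1.12·ey = (0.6133,-0.7192)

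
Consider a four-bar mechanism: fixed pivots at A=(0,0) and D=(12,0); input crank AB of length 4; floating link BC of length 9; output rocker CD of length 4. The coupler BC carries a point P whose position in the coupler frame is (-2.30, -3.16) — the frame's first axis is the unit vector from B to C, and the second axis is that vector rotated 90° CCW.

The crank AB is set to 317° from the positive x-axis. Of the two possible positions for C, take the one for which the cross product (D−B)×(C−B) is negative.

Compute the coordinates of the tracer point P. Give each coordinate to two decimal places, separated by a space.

A=(0,0), D=(12.00,0)
B = A + 4.00·(cos317°, sin317°) = (2.9254, -2.7280)
|BD| = 9.4758
circle(B,9.00) ∩ circle(D,4.00): a=8.1677, h=3.7801
  candidates: C₊=(9.6591,3.2434) cross=35.819; C₋=(11.8356,-3.9966) cross=-35.819
  mode - wants cross < 0 → take C=(11.8356,-3.9966) (cross=-35.819)
ex = (C−B)/|BC| = (0.9900,-0.1410); ey = (0.1410,0.9900)
P = B + -2.30·ex + -3.16·ey = (0.2030,-5.5322)

0.20 -5.53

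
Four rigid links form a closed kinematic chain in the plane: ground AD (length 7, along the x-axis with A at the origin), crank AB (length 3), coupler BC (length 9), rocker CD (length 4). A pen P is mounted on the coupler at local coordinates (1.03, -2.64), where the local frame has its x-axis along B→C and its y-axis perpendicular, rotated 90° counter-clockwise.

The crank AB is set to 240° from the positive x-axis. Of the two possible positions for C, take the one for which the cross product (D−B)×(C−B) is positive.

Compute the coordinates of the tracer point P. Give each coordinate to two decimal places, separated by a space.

A=(0,0), D=(7.00,0)
B = A + 3.00·(cos240°, sin240°) = (-1.5000, -2.5981)
|BD| = 8.8882
circle(B,9.00) ∩ circle(D,4.00): a=8.1006, h=3.9217
  candidates: C₊=(5.1005,3.5202) cross=34.857; C₋=(7.3932,-3.9806) cross=-34.857
  mode + wants cross > 0 → take C=(5.1005,3.5202) (cross=34.857)
ex = (C−B)/|BC| = (0.7334,0.6798); ey = (-0.6798,0.7334)
P = B + 1.03·ex + -2.64·ey = (1.0501,-3.8340)

1.05 -3.83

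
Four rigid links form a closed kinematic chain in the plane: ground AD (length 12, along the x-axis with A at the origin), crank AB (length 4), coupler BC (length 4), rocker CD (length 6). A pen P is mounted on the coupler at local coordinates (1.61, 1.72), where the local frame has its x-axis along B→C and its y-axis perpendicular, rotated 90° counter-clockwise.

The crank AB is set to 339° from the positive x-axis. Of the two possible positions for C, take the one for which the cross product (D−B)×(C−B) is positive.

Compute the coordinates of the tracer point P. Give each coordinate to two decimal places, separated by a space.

3.40 0.90

A=(0,0), D=(12.00,0)
B = A + 4.00·(cos339°, sin339°) = (3.7343, -1.4335)
|BD| = 8.3891
circle(B,4.00) ∩ circle(D,6.00): a=3.0025, h=2.6429
  candidates: C₊=(6.2411,1.6836) cross=22.172; C₋=(7.1443,-3.5245) cross=-22.172
  mode + wants cross > 0 → take C=(6.2411,1.6836) (cross=22.172)
ex = (C−B)/|BC| = (0.6267,0.7793); ey = (-0.7793,0.6267)
P = B + 1.61·ex + 1.72·ey = (3.4029,0.8991)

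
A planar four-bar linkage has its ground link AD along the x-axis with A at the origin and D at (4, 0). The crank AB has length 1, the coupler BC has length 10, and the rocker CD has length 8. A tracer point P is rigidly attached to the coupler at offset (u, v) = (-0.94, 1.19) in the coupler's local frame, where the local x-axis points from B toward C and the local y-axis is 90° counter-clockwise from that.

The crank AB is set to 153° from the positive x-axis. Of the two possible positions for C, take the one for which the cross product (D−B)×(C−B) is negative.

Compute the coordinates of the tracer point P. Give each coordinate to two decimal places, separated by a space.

-0.39 1.89

A=(0,0), D=(4.00,0)
B = A + 1.00·(cos153°, sin153°) = (-0.8910, 0.4540)
|BD| = 4.9120
circle(B,10.00) ∩ circle(D,8.00): a=6.1205, h=7.9082
  candidates: C₊=(5.9342,7.7627) cross=38.845; C₋=(4.4724,-7.9860) cross=-38.845
  mode - wants cross < 0 → take C=(4.4724,-7.9860) (cross=-38.845)
ex = (C−B)/|BC| = (0.5363,-0.8440); ey = (0.8440,0.5363)
P = B + -0.94·ex + 1.19·ey = (-0.3908,1.8856)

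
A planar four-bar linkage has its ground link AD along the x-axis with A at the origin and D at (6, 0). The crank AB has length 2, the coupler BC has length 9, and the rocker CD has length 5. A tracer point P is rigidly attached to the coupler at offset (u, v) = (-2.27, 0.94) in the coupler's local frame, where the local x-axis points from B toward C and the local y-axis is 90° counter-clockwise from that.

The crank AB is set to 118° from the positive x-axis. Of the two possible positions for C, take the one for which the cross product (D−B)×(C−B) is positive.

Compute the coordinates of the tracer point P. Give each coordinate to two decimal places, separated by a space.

A=(0,0), D=(6.00,0)
B = A + 2.00·(cos118°, sin118°) = (-0.9389, 1.7659)
|BD| = 7.1601
circle(B,9.00) ∩ circle(D,5.00): a=7.4906, h=4.9891
  candidates: C₊=(7.5507,4.7534) cross=35.722; C₋=(5.0898,-4.9165) cross=-35.722
  mode + wants cross > 0 → take C=(7.5507,4.7534) (cross=35.722)
ex = (C−B)/|BC| = (0.9433,0.3319); ey = (-0.3319,0.9433)
P = B + -2.27·ex + 0.94·ey = (-3.3923,1.8991)

-3.39 1.90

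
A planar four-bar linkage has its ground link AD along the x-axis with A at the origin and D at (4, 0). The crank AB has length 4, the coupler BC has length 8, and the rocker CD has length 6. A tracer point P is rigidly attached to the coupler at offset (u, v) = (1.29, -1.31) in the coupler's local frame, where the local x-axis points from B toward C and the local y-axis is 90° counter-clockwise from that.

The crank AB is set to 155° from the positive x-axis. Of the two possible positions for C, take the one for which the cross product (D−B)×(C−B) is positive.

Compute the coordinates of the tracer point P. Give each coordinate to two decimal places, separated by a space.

-1.84 1.27

A=(0,0), D=(4.00,0)
B = A + 4.00·(cos155°, sin155°) = (-3.6252, 1.6905)
|BD| = 7.8104
circle(B,8.00) ∩ circle(D,6.00): a=5.6977, h=5.6157
  candidates: C₊=(3.1529,5.9399) cross=43.861; C₋=(0.7219,-5.0254) cross=-43.861
  mode + wants cross > 0 → take C=(3.1529,5.9399) (cross=43.861)
ex = (C−B)/|BC| = (0.8473,0.5312); ey = (-0.5312,0.8473)
P = B + 1.29·ex + -1.31·ey = (-1.8364,1.2658)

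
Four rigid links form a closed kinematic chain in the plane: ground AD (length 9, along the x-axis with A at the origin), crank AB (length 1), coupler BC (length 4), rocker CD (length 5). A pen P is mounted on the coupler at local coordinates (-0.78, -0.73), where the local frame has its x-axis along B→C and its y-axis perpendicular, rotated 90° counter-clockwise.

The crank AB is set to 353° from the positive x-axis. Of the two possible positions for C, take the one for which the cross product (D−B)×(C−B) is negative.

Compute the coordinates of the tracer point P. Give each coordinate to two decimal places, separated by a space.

-0.05 -0.37

A=(0,0), D=(9.00,0)
B = A + 1.00·(cos353°, sin353°) = (0.9925, -0.1219)
|BD| = 8.0084
circle(B,4.00) ∩ circle(D,5.00): a=3.4423, h=2.0373
  candidates: C₊=(4.4034,1.9676) cross=16.316; C₋=(4.4654,-2.1066) cross=-16.316
  mode - wants cross < 0 → take C=(4.4654,-2.1066) (cross=-16.316)
ex = (C−B)/|BC| = (0.8682,-0.4962); ey = (0.4962,0.8682)
P = B + -0.78·ex + -0.73·ey = (-0.0469,-0.3687)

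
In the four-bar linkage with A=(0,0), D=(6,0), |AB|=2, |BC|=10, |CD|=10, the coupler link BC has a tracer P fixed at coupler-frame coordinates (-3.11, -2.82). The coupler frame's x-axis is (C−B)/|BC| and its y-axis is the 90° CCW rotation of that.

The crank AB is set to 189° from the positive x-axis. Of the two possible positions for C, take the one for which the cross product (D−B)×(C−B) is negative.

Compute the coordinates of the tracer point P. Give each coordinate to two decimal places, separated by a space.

A=(0,0), D=(6.00,0)
B = A + 2.00·(cos189°, sin189°) = (-1.9754, -0.3129)
|BD| = 7.9815
circle(B,10.00) ∩ circle(D,10.00): a=3.9908, h=9.1692
  candidates: C₊=(1.6529,9.0057) cross=73.184; C₋=(2.3717,-9.3186) cross=-73.184
  mode - wants cross < 0 → take C=(2.3717,-9.3186) (cross=-73.184)
ex = (C−B)/|BC| = (0.4347,-0.9006); ey = (0.9006,0.4347)
P = B + -3.11·ex + -2.82·ey = (-5.8669,1.2620)

-5.87 1.26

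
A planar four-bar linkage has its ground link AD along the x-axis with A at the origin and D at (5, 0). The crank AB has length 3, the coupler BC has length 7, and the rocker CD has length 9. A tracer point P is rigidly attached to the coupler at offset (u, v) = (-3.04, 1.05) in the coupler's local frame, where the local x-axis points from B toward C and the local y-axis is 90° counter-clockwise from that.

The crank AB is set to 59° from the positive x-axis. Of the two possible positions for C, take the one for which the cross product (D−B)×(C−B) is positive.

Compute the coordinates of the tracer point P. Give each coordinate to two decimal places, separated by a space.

-0.64 0.21

A=(0,0), D=(5.00,0)
B = A + 3.00·(cos59°, sin59°) = (1.5451, 2.5715)
|BD| = 4.3068
circle(B,7.00) ∩ circle(D,9.00): a=-1.5616, h=6.8236
  candidates: C₊=(4.3666,8.9777) cross=29.388; C₋=(-3.7818,-1.9699) cross=-29.388
  mode + wants cross > 0 → take C=(4.3666,8.9777) (cross=29.388)
ex = (C−B)/|BC| = (0.4031,0.9152); ey = (-0.9152,0.4031)
P = B + -3.04·ex + 1.05·ey = (-0.6411,0.2126)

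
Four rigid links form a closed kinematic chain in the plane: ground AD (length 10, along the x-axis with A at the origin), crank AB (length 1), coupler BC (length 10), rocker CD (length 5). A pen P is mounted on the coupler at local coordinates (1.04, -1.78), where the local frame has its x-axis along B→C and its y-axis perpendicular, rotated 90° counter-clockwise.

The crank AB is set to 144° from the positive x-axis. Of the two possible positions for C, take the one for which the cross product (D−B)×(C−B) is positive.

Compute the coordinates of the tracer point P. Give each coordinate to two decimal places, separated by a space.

A=(0,0), D=(10.00,0)
B = A + 1.00·(cos144°, sin144°) = (-0.8090, 0.5878)
|BD| = 10.8250
circle(B,10.00) ∩ circle(D,5.00): a=8.8767, h=4.6048
  candidates: C₊=(8.3046,4.7038) cross=49.847; C₋=(7.8046,-4.4922) cross=-49.847
  mode + wants cross > 0 → take C=(8.3046,4.7038) (cross=49.847)
ex = (C−B)/|BC| = (0.9114,0.4116); ey = (-0.4116,0.9114)
P = B + 1.04·ex + -1.78·ey = (0.8715,-0.6064)

0.87 -0.61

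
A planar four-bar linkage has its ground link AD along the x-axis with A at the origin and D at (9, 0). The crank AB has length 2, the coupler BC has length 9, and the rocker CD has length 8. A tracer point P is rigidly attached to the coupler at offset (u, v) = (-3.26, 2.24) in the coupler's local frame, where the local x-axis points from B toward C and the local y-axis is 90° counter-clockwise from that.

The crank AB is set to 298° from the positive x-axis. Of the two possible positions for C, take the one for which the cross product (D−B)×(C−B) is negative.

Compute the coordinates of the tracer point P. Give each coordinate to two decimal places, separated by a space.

0.06 2.09

A=(0,0), D=(9.00,0)
B = A + 2.00·(cos298°, sin298°) = (0.9389, -1.7659)
|BD| = 8.2522
circle(B,9.00) ∩ circle(D,8.00): a=5.1561, h=7.3766
  candidates: C₊=(4.3971,6.5432) cross=60.873; C₋=(7.5542,-7.8683) cross=-60.873
  mode - wants cross < 0 → take C=(7.5542,-7.8683) (cross=-60.873)
ex = (C−B)/|BC| = (0.7350,-0.6780); ey = (0.6780,0.7350)
P = B + -3.26·ex + 2.24·ey = (0.0616,2.0910)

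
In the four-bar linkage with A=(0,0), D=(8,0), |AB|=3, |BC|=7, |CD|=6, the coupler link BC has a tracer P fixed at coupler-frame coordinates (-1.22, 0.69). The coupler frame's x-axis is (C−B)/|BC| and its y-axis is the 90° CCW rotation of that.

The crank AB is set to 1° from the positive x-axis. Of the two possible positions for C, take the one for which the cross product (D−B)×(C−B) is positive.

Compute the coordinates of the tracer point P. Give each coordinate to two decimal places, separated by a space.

1.75 -0.58

A=(0,0), D=(8.00,0)
B = A + 3.00·(cos1°, sin1°) = (2.9995, 0.0524)
|BD| = 5.0007
circle(B,7.00) ∩ circle(D,6.00): a=3.8002, h=5.8787
  candidates: C₊=(6.8611,5.8909) cross=29.398; C₋=(6.7380,-5.8658) cross=-29.398
  mode + wants cross > 0 → take C=(6.8611,5.8909) (cross=29.398)
ex = (C−B)/|BC| = (0.5516,0.8341); ey = (-0.8341,0.5516)
P = B + -1.22·ex + 0.69·ey = (1.7510,-0.5846)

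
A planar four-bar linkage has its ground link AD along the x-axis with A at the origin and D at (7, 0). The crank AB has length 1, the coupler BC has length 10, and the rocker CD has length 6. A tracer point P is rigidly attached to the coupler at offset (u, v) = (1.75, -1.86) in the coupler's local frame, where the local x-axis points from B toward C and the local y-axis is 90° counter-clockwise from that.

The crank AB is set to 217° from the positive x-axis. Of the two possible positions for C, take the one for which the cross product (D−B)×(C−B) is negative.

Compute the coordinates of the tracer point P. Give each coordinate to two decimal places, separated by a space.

-0.32 -3.11

A=(0,0), D=(7.00,0)
B = A + 1.00·(cos217°, sin217°) = (-0.7986, -0.6018)
|BD| = 7.8218
circle(B,10.00) ∩ circle(D,6.00): a=8.0020, h=5.9973
  candidates: C₊=(6.7182,5.9934) cross=46.910; C₋=(7.6411,-5.9657) cross=-46.910
  mode - wants cross < 0 → take C=(7.6411,-5.9657) (cross=-46.910)
ex = (C−B)/|BC| = (0.8440,-0.5364); ey = (0.5364,0.8440)
P = B + 1.75·ex + -1.86·ey = (-0.3194,-3.1103)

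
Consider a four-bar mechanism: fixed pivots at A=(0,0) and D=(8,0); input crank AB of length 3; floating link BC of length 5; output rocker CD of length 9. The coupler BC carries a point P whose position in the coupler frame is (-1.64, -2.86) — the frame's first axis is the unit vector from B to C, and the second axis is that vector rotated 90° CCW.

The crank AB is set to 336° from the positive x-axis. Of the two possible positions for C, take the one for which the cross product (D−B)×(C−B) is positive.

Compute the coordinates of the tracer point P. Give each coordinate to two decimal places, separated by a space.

A=(0,0), D=(8.00,0)
B = A + 3.00·(cos336°, sin336°) = (2.7406, -1.2202)
|BD| = 5.3991
circle(B,5.00) ∩ circle(D,9.00): a=-2.4866, h=4.3379
  candidates: C₊=(-0.6620,2.4434) cross=23.420; C₋=(1.2988,-6.0078) cross=-23.420
  mode + wants cross > 0 → take C=(-0.6620,2.4434) (cross=23.420)
ex = (C−B)/|BC| = (-0.6805,0.7327); ey = (-0.7327,-0.6805)
P = B + -1.64·ex + -2.86·ey = (5.9523,-0.4756)

5.95 -0.48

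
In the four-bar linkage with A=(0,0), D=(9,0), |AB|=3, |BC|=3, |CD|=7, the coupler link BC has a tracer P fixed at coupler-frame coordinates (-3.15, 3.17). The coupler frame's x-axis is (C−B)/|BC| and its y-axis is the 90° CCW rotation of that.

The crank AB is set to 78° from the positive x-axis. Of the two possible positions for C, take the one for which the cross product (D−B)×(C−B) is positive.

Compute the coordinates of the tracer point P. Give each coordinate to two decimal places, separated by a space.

A=(0,0), D=(9.00,0)
B = A + 3.00·(cos78°, sin78°) = (0.6237, 2.9344)
|BD| = 8.8754
circle(B,3.00) ∩ circle(D,7.00): a=2.1843, h=2.0564
  candidates: C₊=(3.3651,4.1530) cross=18.252; C₋=(2.0053,0.2715) cross=-18.252
  mode + wants cross > 0 → take C=(3.3651,4.1530) (cross=18.252)
ex = (C−B)/|BC| = (0.9138,0.4062); ey = (-0.4062,0.9138)
P = B + -3.15·ex + 3.17·ey = (-3.5423,4.5516)

-3.54 4.55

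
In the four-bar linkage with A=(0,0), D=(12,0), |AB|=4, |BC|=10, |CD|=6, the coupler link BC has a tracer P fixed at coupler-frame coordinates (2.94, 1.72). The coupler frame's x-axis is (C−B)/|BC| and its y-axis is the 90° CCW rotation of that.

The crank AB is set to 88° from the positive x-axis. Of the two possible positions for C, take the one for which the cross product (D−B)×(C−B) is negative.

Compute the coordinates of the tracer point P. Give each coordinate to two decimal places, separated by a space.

3.41 3.03

A=(0,0), D=(12.00,0)
B = A + 4.00·(cos88°, sin88°) = (0.1396, 3.9976)
|BD| = 12.5160
circle(B,10.00) ∩ circle(D,6.00): a=8.8147, h=4.7224
  candidates: C₊=(10.0009,5.6572) cross=59.105; C₋=(6.9843,-3.2928) cross=-59.105
  mode - wants cross < 0 → take C=(6.9843,-3.2928) (cross=-59.105)
ex = (C−B)/|BC| = (0.6845,-0.7290); ey = (0.7290,0.6845)
P = B + 2.94·ex + 1.72·ey = (3.4059,3.0315)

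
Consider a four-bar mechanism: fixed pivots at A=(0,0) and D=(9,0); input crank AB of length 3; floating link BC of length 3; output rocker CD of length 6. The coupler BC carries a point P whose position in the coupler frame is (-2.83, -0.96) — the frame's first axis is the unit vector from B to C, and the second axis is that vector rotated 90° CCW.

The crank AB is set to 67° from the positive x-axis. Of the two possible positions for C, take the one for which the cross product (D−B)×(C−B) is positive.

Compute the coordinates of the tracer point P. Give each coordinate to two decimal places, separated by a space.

-1.36 1.18

A=(0,0), D=(9.00,0)
B = A + 3.00·(cos67°, sin67°) = (1.1722, 2.7615)
|BD| = 8.3006
circle(B,3.00) ∩ circle(D,6.00): a=2.5239, h=1.6217
  candidates: C₊=(4.0919,3.4511) cross=13.461; C₋=(3.0129,0.3926) cross=-13.461
  mode + wants cross > 0 → take C=(4.0919,3.4511) (cross=13.461)
ex = (C−B)/|BC| = (0.9732,0.2299); ey = (-0.2299,0.9732)
P = B + -2.83·ex + -0.96·ey = (-1.3614,1.1767)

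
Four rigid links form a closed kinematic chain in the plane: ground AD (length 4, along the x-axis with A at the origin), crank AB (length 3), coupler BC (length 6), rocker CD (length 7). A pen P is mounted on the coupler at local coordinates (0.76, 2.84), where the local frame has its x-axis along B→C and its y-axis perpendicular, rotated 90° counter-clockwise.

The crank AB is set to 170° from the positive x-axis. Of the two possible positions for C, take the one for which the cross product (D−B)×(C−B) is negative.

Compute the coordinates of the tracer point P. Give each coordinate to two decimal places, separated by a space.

A=(0,0), D=(4.00,0)
B = A + 3.00·(cos170°, sin170°) = (-2.9544, 0.5209)
|BD| = 6.9739
circle(B,6.00) ∩ circle(D,7.00): a=2.5549, h=5.4289
  candidates: C₊=(-0.0011,5.7438) cross=37.860; C₋=(-0.8122,-5.0836) cross=-37.860
  mode - wants cross < 0 → take C=(-0.8122,-5.0836) (cross=-37.860)
ex = (C−B)/|BC| = (0.3570,-0.9341); ey = (0.9341,0.3570)
P = B + 0.76·ex + 2.84·ey = (-0.0303,0.8250)

-0.03 0.83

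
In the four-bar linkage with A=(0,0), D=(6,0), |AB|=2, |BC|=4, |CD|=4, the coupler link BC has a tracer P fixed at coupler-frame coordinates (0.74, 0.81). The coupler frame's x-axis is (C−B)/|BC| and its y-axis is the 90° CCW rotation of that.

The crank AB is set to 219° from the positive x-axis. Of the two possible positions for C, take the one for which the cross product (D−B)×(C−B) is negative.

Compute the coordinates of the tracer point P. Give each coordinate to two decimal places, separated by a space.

A=(0,0), D=(6.00,0)
B = A + 2.00·(cos219°, sin219°) = (-1.5543, -1.2586)
|BD| = 7.6584
circle(B,4.00) ∩ circle(D,4.00): a=3.8292, h=1.1563
  candidates: C₊=(2.0328,0.5113) cross=8.856; C₋=(2.4129,-1.7699) cross=-8.856
  mode - wants cross < 0 → take C=(2.4129,-1.7699) (cross=-8.856)
ex = (C−B)/|BC| = (0.9918,-0.1278); ey = (0.1278,0.9918)
P = B + 0.74·ex + 0.81·ey = (-0.7168,-0.5499)

-0.72 -0.55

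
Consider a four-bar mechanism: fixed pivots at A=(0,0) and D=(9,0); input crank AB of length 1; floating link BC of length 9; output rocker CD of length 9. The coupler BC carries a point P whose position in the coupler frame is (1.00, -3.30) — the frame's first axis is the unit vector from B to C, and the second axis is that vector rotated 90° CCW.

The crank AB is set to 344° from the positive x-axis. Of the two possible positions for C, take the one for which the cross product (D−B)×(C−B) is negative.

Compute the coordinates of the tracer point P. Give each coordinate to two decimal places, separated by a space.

-1.46 -2.73

A=(0,0), D=(9.00,0)
B = A + 1.00·(cos344°, sin344°) = (0.9613, -0.2756)
|BD| = 8.0435
circle(B,9.00) ∩ circle(D,9.00): a=4.0217, h=8.0514
  candidates: C₊=(4.7047,7.9089) cross=64.761; C₋=(5.2565,-8.1845) cross=-64.761
  mode - wants cross < 0 → take C=(5.2565,-8.1845) (cross=-64.761)
ex = (C−B)/|BC| = (0.4773,-0.8788); ey = (0.8788,0.4773)
P = B + 1.00·ex + -3.30·ey = (-1.4614,-2.7293)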